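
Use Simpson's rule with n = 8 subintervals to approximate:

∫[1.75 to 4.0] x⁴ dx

f(x) = x⁴
a = 1.75, b = 4.0, n = 8
h = (b - a)/n = 0.281250

Simpson's rule: (h/3)[f(x₀) + 4f(x₁) + 2f(x₂) + ... + f(xₙ)]

x_0 = 1.7500, f(x_0) = 9.378906, coefficient = 1
x_1 = 2.0312, f(x_1) = 17.023683, coefficient = 4
x_2 = 2.3125, f(x_2) = 28.597427, coefficient = 2
x_3 = 2.5938, f(x_3) = 45.259782, coefficient = 4
x_4 = 2.8750, f(x_4) = 68.320557, coefficient = 2
x_5 = 3.1562, f(x_5) = 99.239732, coefficient = 4
x_6 = 3.4375, f(x_6) = 139.627457, coefficient = 2
x_7 = 3.7188, f(x_7) = 191.244050, coefficient = 4
x_8 = 4.0000, f(x_8) = 256.000000, coefficient = 1

I ≈ (0.281250/3) × 2149.538773 = 201.519260
Exact value: 201.517383
Error: 0.001877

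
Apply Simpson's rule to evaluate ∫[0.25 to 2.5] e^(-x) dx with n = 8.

f(x) = e^(-x)
a = 0.25, b = 2.5, n = 8
h = (b - a)/n = 0.281250

Simpson's rule: (h/3)[f(x₀) + 4f(x₁) + 2f(x₂) + ... + f(xₙ)]

x_0 = 0.2500, f(x_0) = 0.778801, coefficient = 1
x_1 = 0.5312, f(x_1) = 0.587870, coefficient = 4
x_2 = 0.8125, f(x_2) = 0.443747, coefficient = 2
x_3 = 1.0938, f(x_3) = 0.334958, coefficient = 4
x_4 = 1.3750, f(x_4) = 0.252840, coefficient = 2
x_5 = 1.6562, f(x_5) = 0.190853, coefficient = 4
x_6 = 1.9375, f(x_6) = 0.144064, coefficient = 2
x_7 = 2.2188, f(x_7) = 0.108745, coefficient = 4
x_8 = 2.5000, f(x_8) = 0.082085, coefficient = 1

I ≈ (0.281250/3) × 7.431891 = 0.696740
Exact value: 0.696716
Error: 0.000024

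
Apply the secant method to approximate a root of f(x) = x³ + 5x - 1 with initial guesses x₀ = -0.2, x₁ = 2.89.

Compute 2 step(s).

f(x) = x³ + 5x - 1
x₀ = -0.2, x₁ = 2.89

Secant formula: x_{n+1} = x_n - f(x_n)(x_n - x_{n-1})/(f(x_n) - f(x_{n-1}))

Iteration 1:
  f(-0.200000) = -2.008000
  f(2.890000) = 37.587569
  x_2 = 2.890000 - 37.587569×(2.890000 - (-0.200000))/(37.587569 - (-2.008000))
       = -0.043298
Iteration 2:
  f(2.890000) = 37.587569
  f(-0.043298) = -1.216569
  x_3 = -0.043298 - (-1.216569)×(-0.043298 - 2.890000)/(-1.216569 - 37.587569)
       = 0.048666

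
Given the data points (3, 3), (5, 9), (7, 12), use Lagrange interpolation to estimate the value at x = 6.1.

Lagrange interpolation formula:
P(x) = Σ yᵢ × Lᵢ(x)
where Lᵢ(x) = Π_{j≠i} (x - xⱼ)/(xᵢ - xⱼ)

L_0(6.1) = (6.1 - 5)/(3 - 5) × (6.1 - 7)/(3 - 7) = -0.123750
L_1(6.1) = (6.1 - 3)/(5 - 3) × (6.1 - 7)/(5 - 7) = 0.697500
L_2(6.1) = (6.1 - 3)/(7 - 3) × (6.1 - 5)/(7 - 5) = 0.426250

P(6.1) = 3×L_0(6.1) + 9×L_1(6.1) + 12×L_2(6.1)
P(6.1) = 11.021250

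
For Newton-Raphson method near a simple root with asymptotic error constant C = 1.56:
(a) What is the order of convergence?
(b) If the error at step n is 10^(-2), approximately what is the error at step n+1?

(a) Newton-Raphson has quadratic (order 2) convergence near simple roots.
    This means |e_{n+1}| ≈ C|e_n|².

(b) With |e_n| = 10^(-2) and C = 1.56:
    |e_{n+1}| ≈ 1.56 × (10^(-2))² = 1.56 × 10^(-4)

(a) 2 (quadratic); (b) |e_{n+1}| ≈ 1.560e-04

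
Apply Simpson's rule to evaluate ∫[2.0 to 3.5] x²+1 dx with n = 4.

f(x) = x²+1
a = 2.0, b = 3.5, n = 4
h = (b - a)/n = 0.375000

Simpson's rule: (h/3)[f(x₀) + 4f(x₁) + 2f(x₂) + ... + f(xₙ)]

x_0 = 2.0000, f(x_0) = 5.000000, coefficient = 1
x_1 = 2.3750, f(x_1) = 6.640625, coefficient = 4
x_2 = 2.7500, f(x_2) = 8.562500, coefficient = 2
x_3 = 3.1250, f(x_3) = 10.765625, coefficient = 4
x_4 = 3.5000, f(x_4) = 13.250000, coefficient = 1

I ≈ (0.375000/3) × 105.000000 = 13.125000
Exact value: 13.125000
Error: 0.000000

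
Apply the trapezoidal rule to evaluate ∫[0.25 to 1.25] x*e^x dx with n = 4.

f(x) = x*e^x
a = 0.25, b = 1.25, n = 4
h = (b - a)/n = 0.250000

Trapezoidal rule: (h/2)[f(x₀) + 2f(x₁) + 2f(x₂) + ... + f(xₙ)]

x_0 = 0.2500, f(x_0) = 0.321006, coefficient = 1
x_1 = 0.5000, f(x_1) = 0.824361, coefficient = 2
x_2 = 0.7500, f(x_2) = 1.587750, coefficient = 2
x_3 = 1.0000, f(x_3) = 2.718282, coefficient = 2
x_4 = 1.2500, f(x_4) = 4.362929, coefficient = 1

I ≈ (0.250000/2) × 14.944720 = 1.868090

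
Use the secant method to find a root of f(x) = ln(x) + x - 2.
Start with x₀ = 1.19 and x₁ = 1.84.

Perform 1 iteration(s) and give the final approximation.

f(x) = ln(x) + x - 2
x₀ = 1.19, x₁ = 1.84

Secant formula: x_{n+1} = x_n - f(x_n)(x_n - x_{n-1})/(f(x_n) - f(x_{n-1}))

Iteration 1:
  f(1.190000) = -0.636047
  f(1.840000) = 0.449766
  x_2 = 1.840000 - 0.449766×(1.840000 - 1.190000)/(0.449766 - (-0.636047))
       = 1.570757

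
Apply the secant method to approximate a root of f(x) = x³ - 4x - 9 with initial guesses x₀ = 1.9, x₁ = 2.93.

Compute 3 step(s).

f(x) = x³ - 4x - 9
x₀ = 1.9, x₁ = 2.93

Secant formula: x_{n+1} = x_n - f(x_n)(x_n - x_{n-1})/(f(x_n) - f(x_{n-1}))

Iteration 1:
  f(1.900000) = -9.741000
  f(2.930000) = 4.433757
  x_2 = 2.930000 - 4.433757×(2.930000 - 1.900000)/(4.433757 - (-9.741000))
       = 2.607824
Iteration 2:
  f(2.930000) = 4.433757
  f(2.607824) = -1.696151
  x_3 = 2.607824 - (-1.696151)×(2.607824 - 2.930000)/(-1.696151 - 4.433757)
       = 2.696970
Iteration 3:
  f(2.607824) = -1.696151
  f(2.696970) = -0.171068
  x_4 = 2.696970 - (-0.171068)×(2.696970 - 2.607824)/(-0.171068 - (-1.696151))
       = 2.706970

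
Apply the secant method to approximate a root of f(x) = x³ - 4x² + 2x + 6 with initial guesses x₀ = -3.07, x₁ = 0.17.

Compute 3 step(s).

f(x) = x³ - 4x² + 2x + 6
x₀ = -3.07, x₁ = 0.17

Secant formula: x_{n+1} = x_n - f(x_n)(x_n - x_{n-1})/(f(x_n) - f(x_{n-1}))

Iteration 1:
  f(-3.070000) = -66.774043
  f(0.170000) = 6.229313
  x_2 = 0.170000 - 6.229313×(0.170000 - (-3.070000))/(6.229313 - (-66.774043))
       = -0.106466
Iteration 2:
  f(0.170000) = 6.229313
  f(-0.106466) = 5.740520
  x_3 = -0.106466 - 5.740520×(-0.106466 - 0.170000)/(5.740520 - 6.229313)
       = -3.353364
Iteration 3:
  f(-0.106466) = 5.740520
  f(-3.353364) = -83.395698
  x_4 = -3.353364 - (-83.395698)×(-3.353364 - (-0.106466))/(-83.395698 - 5.740520)
       = -0.315572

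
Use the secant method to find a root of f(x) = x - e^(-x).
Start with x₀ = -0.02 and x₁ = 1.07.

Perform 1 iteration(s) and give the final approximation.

f(x) = x - e^(-x)
x₀ = -0.02, x₁ = 1.07

Secant formula: x_{n+1} = x_n - f(x_n)(x_n - x_{n-1})/(f(x_n) - f(x_{n-1}))

Iteration 1:
  f(-0.020000) = -1.040201
  f(1.070000) = 0.726991
  x_2 = 1.070000 - 0.726991×(1.070000 - (-0.020000))/(0.726991 - (-1.040201))
       = 0.621594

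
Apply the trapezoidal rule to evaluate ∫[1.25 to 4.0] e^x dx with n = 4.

f(x) = e^x
a = 1.25, b = 4.0, n = 4
h = (b - a)/n = 0.687500

Trapezoidal rule: (h/2)[f(x₀) + 2f(x₁) + 2f(x₂) + ... + f(xₙ)]

x_0 = 1.2500, f(x_0) = 3.490343, coefficient = 1
x_1 = 1.9375, f(x_1) = 6.941376, coefficient = 2
x_2 = 2.6250, f(x_2) = 13.804574, coefficient = 2
x_3 = 3.3125, f(x_3) = 27.453674, coefficient = 2
x_4 = 4.0000, f(x_4) = 54.598150, coefficient = 1

I ≈ (0.687500/2) × 154.487741 = 53.105161
Exact value: 51.107807
Error: 1.997354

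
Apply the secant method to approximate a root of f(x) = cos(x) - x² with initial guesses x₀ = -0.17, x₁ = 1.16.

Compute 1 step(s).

f(x) = cos(x) - x²
x₀ = -0.17, x₁ = 1.16

Secant formula: x_{n+1} = x_n - f(x_n)(x_n - x_{n-1})/(f(x_n) - f(x_{n-1}))

Iteration 1:
  f(-0.170000) = 0.956685
  f(1.160000) = -0.946260
  x_2 = 1.160000 - (-0.946260)×(1.160000 - (-0.170000))/(-0.946260 - 0.956685)
       = 0.498643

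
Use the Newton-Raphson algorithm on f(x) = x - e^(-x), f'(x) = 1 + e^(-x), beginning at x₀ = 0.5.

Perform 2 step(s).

f(x) = x - e^(-x)
f'(x) = 1 + e^(-x)
x₀ = 0.5

Newton-Raphson formula: x_{n+1} = x_n - f(x_n)/f'(x_n)

Iteration 1:
  f(0.500000) = -0.106531
  f'(0.500000) = 1.606531
  x_1 = 0.500000 - (-0.106531)/1.606531 = 0.566311
Iteration 2:
  f(0.566311) = -0.001305
  f'(0.566311) = 1.567616
  x_2 = 0.566311 - (-0.001305)/1.567616 = 0.567143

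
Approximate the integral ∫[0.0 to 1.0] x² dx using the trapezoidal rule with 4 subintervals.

f(x) = x²
a = 0.0, b = 1.0, n = 4
h = (b - a)/n = 0.250000

Trapezoidal rule: (h/2)[f(x₀) + 2f(x₁) + 2f(x₂) + ... + f(xₙ)]

x_0 = 0.0000, f(x_0) = 0.000000, coefficient = 1
x_1 = 0.2500, f(x_1) = 0.062500, coefficient = 2
x_2 = 0.5000, f(x_2) = 0.250000, coefficient = 2
x_3 = 0.7500, f(x_3) = 0.562500, coefficient = 2
x_4 = 1.0000, f(x_4) = 1.000000, coefficient = 1

I ≈ (0.250000/2) × 2.750000 = 0.343750
Exact value: 0.333333
Error: 0.010417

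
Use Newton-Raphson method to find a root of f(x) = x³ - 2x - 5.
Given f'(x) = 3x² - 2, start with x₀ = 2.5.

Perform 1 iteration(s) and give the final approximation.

f(x) = x³ - 2x - 5
f'(x) = 3x² - 2
x₀ = 2.5

Newton-Raphson formula: x_{n+1} = x_n - f(x_n)/f'(x_n)

Iteration 1:
  f(2.500000) = 5.625000
  f'(2.500000) = 16.750000
  x_1 = 2.500000 - 5.625000/16.750000 = 2.164179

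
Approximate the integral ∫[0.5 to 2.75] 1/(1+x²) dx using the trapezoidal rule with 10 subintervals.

f(x) = 1/(1+x²)
a = 0.5, b = 2.75, n = 10
h = (b - a)/n = 0.225000

Trapezoidal rule: (h/2)[f(x₀) + 2f(x₁) + 2f(x₂) + ... + f(xₙ)]

x_0 = 0.5000, f(x_0) = 0.800000, coefficient = 1
x_1 = 0.7250, f(x_1) = 0.655469, coefficient = 2
x_2 = 0.9500, f(x_2) = 0.525624, coefficient = 2
x_3 = 1.1750, f(x_3) = 0.420058, coefficient = 2
x_4 = 1.4000, f(x_4) = 0.337838, coefficient = 2
x_5 = 1.6250, f(x_5) = 0.274678, coefficient = 2
x_6 = 1.8500, f(x_6) = 0.226116, coefficient = 2
x_7 = 2.0750, f(x_7) = 0.188479, coefficient = 2
x_8 = 2.3000, f(x_8) = 0.158983, coefficient = 2
x_9 = 2.5250, f(x_9) = 0.135582, coefficient = 2
x_10 = 2.7500, f(x_10) = 0.116788, coefficient = 1

I ≈ (0.225000/2) × 6.762442 = 0.760775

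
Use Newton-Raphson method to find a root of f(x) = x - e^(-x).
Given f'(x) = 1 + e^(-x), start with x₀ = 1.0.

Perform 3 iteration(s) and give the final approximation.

f(x) = x - e^(-x)
f'(x) = 1 + e^(-x)
x₀ = 1.0

Newton-Raphson formula: x_{n+1} = x_n - f(x_n)/f'(x_n)

Iteration 1:
  f(1.000000) = 0.632121
  f'(1.000000) = 1.367879
  x_1 = 1.000000 - 0.632121/1.367879 = 0.537883
Iteration 2:
  f(0.537883) = -0.046100
  f'(0.537883) = 1.583983
  x_2 = 0.537883 - (-0.046100)/1.583983 = 0.566987
Iteration 3:
  f(0.566987) = -0.000245
  f'(0.566987) = 1.567232
  x_3 = 0.566987 - (-0.000245)/1.567232 = 0.567143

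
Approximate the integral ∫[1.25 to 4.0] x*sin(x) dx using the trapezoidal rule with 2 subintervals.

f(x) = x*sin(x)
a = 1.25, b = 4.0, n = 2
h = (b - a)/n = 1.375000

Trapezoidal rule: (h/2)[f(x₀) + 2f(x₁) + 2f(x₂) + ... + f(xₙ)]

x_0 = 1.2500, f(x_0) = 1.186231, coefficient = 1
x_1 = 2.6250, f(x_1) = 1.296541, coefficient = 2
x_2 = 4.0000, f(x_2) = -3.027210, coefficient = 1

I ≈ (1.375000/2) × 0.752102 = 0.517070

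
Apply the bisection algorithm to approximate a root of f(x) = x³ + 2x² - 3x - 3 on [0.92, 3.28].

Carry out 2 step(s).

f(x) = x³ + 2x² - 3x - 3
Initial interval: [0.92, 3.28]

Iteration 1:
  c_1 = (0.920000 + 3.280000)/2 = 2.100000
  f(c_1) = f(2.100000) = 8.781000
  f(a) × f(c) < 0, new interval: [0.920000, 2.100000]
Iteration 2:
  c_2 = (0.920000 + 2.100000)/2 = 1.510000
  f(c_2) = f(1.510000) = 0.473151
  f(a) × f(c) < 0, new interval: [0.920000, 1.510000]

After 2 iteration(s), the approximation is c_2 = 1.510000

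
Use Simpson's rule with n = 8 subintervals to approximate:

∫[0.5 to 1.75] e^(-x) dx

f(x) = e^(-x)
a = 0.5, b = 1.75, n = 8
h = (b - a)/n = 0.156250

Simpson's rule: (h/3)[f(x₀) + 4f(x₁) + 2f(x₂) + ... + f(xₙ)]

x_0 = 0.5000, f(x_0) = 0.606531, coefficient = 1
x_1 = 0.6562, f(x_1) = 0.518793, coefficient = 4
x_2 = 0.8125, f(x_2) = 0.443747, coefficient = 2
x_3 = 0.9688, f(x_3) = 0.379557, coefficient = 4
x_4 = 1.1250, f(x_4) = 0.324652, coefficient = 2
x_5 = 1.2812, f(x_5) = 0.277690, coefficient = 4
x_6 = 1.4375, f(x_6) = 0.237521, coefficient = 2
x_7 = 1.5938, f(x_7) = 0.203162, coefficient = 4
x_8 = 1.7500, f(x_8) = 0.173774, coefficient = 1

I ≈ (0.156250/3) × 8.308956 = 0.432758
Exact value: 0.432757
Error: 0.000001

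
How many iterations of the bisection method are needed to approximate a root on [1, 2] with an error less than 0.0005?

We need (b-a)/2^n ≤ 0.0005
(2 - 1)/2^n ≤ 0.0005
1/2^n ≤ 0.0005
2^n ≥ 2000
n ≥ log₂(2000) = 10.97
n ≥ 11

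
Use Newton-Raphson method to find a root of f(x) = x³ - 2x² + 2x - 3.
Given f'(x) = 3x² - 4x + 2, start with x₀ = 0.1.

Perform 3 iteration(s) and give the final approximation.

f(x) = x³ - 2x² + 2x - 3
f'(x) = 3x² - 4x + 2
x₀ = 0.1

Newton-Raphson formula: x_{n+1} = x_n - f(x_n)/f'(x_n)

Iteration 1:
  f(0.100000) = -2.819000
  f'(0.100000) = 1.630000
  x_1 = 0.100000 - (-2.819000)/1.630000 = 1.829448
Iteration 2:
  f(1.829448) = 0.088078
  f'(1.829448) = 4.722847
  x_2 = 1.829448 - 0.088078/4.722847 = 1.810798
Iteration 3:
  f(1.810798) = 0.001207
  f'(1.810798) = 4.593779
  x_3 = 1.810798 - 0.001207/4.593779 = 1.810536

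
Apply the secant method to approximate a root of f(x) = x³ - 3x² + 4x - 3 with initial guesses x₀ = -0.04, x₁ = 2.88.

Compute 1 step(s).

f(x) = x³ - 3x² + 4x - 3
x₀ = -0.04, x₁ = 2.88

Secant formula: x_{n+1} = x_n - f(x_n)(x_n - x_{n-1})/(f(x_n) - f(x_{n-1}))

Iteration 1:
  f(-0.040000) = -3.164864
  f(2.880000) = 7.524672
  x_2 = 2.880000 - 7.524672×(2.880000 - (-0.040000))/(7.524672 - (-3.164864))
       = 0.824528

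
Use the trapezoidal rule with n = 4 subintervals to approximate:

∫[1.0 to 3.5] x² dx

f(x) = x²
a = 1.0, b = 3.5, n = 4
h = (b - a)/n = 0.625000

Trapezoidal rule: (h/2)[f(x₀) + 2f(x₁) + 2f(x₂) + ... + f(xₙ)]

x_0 = 1.0000, f(x_0) = 1.000000, coefficient = 1
x_1 = 1.6250, f(x_1) = 2.640625, coefficient = 2
x_2 = 2.2500, f(x_2) = 5.062500, coefficient = 2
x_3 = 2.8750, f(x_3) = 8.265625, coefficient = 2
x_4 = 3.5000, f(x_4) = 12.250000, coefficient = 1

I ≈ (0.625000/2) × 45.187500 = 14.121094
Exact value: 13.958333
Error: 0.162760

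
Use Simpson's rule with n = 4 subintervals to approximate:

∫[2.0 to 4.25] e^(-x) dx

f(x) = e^(-x)
a = 2.0, b = 4.25, n = 4
h = (b - a)/n = 0.562500

Simpson's rule: (h/3)[f(x₀) + 4f(x₁) + 2f(x₂) + ... + f(xₙ)]

x_0 = 2.0000, f(x_0) = 0.135335, coefficient = 1
x_1 = 2.5625, f(x_1) = 0.077112, coefficient = 4
x_2 = 3.1250, f(x_2) = 0.043937, coefficient = 2
x_3 = 3.6875, f(x_3) = 0.025035, coefficient = 4
x_4 = 4.2500, f(x_4) = 0.014264, coefficient = 1

I ≈ (0.562500/3) × 0.646058 = 0.121136
Exact value: 0.121071
Error: 0.000065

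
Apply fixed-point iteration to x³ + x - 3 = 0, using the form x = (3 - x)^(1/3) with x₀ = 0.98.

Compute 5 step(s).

Equation: x³ + x - 3 = 0
Fixed-point form: x = (3 - x)^(1/3)
x₀ = 0.98

x_1 = g(0.980000) = 1.264107
x_2 = g(1.264107) = 1.201824
x_3 = g(1.201824) = 1.216029
x_4 = g(1.216029) = 1.212819
x_5 = g(1.212819) = 1.213546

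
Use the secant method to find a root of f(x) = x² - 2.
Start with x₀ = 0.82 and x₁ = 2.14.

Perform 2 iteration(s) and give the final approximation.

f(x) = x² - 2
x₀ = 0.82, x₁ = 2.14

Secant formula: x_{n+1} = x_n - f(x_n)(x_n - x_{n-1})/(f(x_n) - f(x_{n-1}))

Iteration 1:
  f(0.820000) = -1.327600
  f(2.140000) = 2.579600
  x_2 = 2.140000 - 2.579600×(2.140000 - 0.820000)/(2.579600 - (-1.327600))
       = 1.268514
Iteration 2:
  f(2.140000) = 2.579600
  f(1.268514) = -0.390873
  x_3 = 1.268514 - (-0.390873)×(1.268514 - 2.140000)/(-0.390873 - 2.579600)
       = 1.383189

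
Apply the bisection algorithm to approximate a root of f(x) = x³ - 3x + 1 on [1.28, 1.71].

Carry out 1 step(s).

f(x) = x³ - 3x + 1
Initial interval: [1.28, 1.71]

Iteration 1:
  c_1 = (1.280000 + 1.710000)/2 = 1.495000
  f(c_1) = f(1.495000) = -0.143638
  f(a) × f(c) ≥ 0, new interval: [1.495000, 1.710000]

After 1 iteration(s), the approximation is c_1 = 1.495000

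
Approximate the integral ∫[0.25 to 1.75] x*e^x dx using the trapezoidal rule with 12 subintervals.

f(x) = x*e^x
a = 0.25, b = 1.75, n = 12
h = (b - a)/n = 0.125000

Trapezoidal rule: (h/2)[f(x₀) + 2f(x₁) + 2f(x₂) + ... + f(xₙ)]

x_0 = 0.2500, f(x_0) = 0.321006, coefficient = 1
x_1 = 0.3750, f(x_1) = 0.545622, coefficient = 2
x_2 = 0.5000, f(x_2) = 0.824361, coefficient = 2
x_3 = 0.6250, f(x_3) = 1.167654, coefficient = 2
x_4 = 0.7500, f(x_4) = 1.587750, coefficient = 2
x_5 = 0.8750, f(x_5) = 2.099016, coefficient = 2
x_6 = 1.0000, f(x_6) = 2.718282, coefficient = 2
x_7 = 1.1250, f(x_7) = 3.465244, coefficient = 2
x_8 = 1.2500, f(x_8) = 4.362929, coefficient = 2
x_9 = 1.3750, f(x_9) = 5.438230, coefficient = 2
x_10 = 1.5000, f(x_10) = 6.722534, coefficient = 2
x_11 = 1.6250, f(x_11) = 8.252431, coefficient = 2
x_12 = 1.7500, f(x_12) = 10.070555, coefficient = 1

I ≈ (0.125000/2) × 84.759664 = 5.297479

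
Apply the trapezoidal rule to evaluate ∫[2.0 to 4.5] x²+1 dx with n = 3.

f(x) = x²+1
a = 2.0, b = 4.5, n = 3
h = (b - a)/n = 0.833333

Trapezoidal rule: (h/2)[f(x₀) + 2f(x₁) + 2f(x₂) + ... + f(xₙ)]

x_0 = 2.0000, f(x_0) = 5.000000, coefficient = 1
x_1 = 2.8333, f(x_1) = 9.027778, coefficient = 2
x_2 = 3.6667, f(x_2) = 14.444444, coefficient = 2
x_3 = 4.5000, f(x_3) = 21.250000, coefficient = 1

I ≈ (0.833333/2) × 73.194444 = 30.497685
Exact value: 30.208333
Error: 0.289352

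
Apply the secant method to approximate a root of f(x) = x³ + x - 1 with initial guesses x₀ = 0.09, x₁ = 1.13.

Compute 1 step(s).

f(x) = x³ + x - 1
x₀ = 0.09, x₁ = 1.13

Secant formula: x_{n+1} = x_n - f(x_n)(x_n - x_{n-1})/(f(x_n) - f(x_{n-1}))

Iteration 1:
  f(0.090000) = -0.909271
  f(1.130000) = 1.572897
  x_2 = 1.130000 - 1.572897×(1.130000 - 0.090000)/(1.572897 - (-0.909271))
       = 0.470974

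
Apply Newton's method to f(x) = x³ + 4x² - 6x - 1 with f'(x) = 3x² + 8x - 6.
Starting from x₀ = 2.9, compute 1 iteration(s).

f(x) = x³ + 4x² - 6x - 1
f'(x) = 3x² + 8x - 6
x₀ = 2.9

Newton-Raphson formula: x_{n+1} = x_n - f(x_n)/f'(x_n)

Iteration 1:
  f(2.900000) = 39.629000
  f'(2.900000) = 42.430000
  x_1 = 2.900000 - 39.629000/42.430000 = 1.966015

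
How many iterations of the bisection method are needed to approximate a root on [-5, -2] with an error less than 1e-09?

We need (b-a)/2^n ≤ 1e-09
(-2 - (-5))/2^n ≤ 1e-09
3/2^n ≤ 1e-09
2^n ≥ 3000000000
n ≥ log₂(3000000000) = 31.48
n ≥ 32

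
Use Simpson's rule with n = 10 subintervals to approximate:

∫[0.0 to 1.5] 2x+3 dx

f(x) = 2x+3
a = 0.0, b = 1.5, n = 10
h = (b - a)/n = 0.150000

Simpson's rule: (h/3)[f(x₀) + 4f(x₁) + 2f(x₂) + ... + f(xₙ)]

x_0 = 0.0000, f(x_0) = 3.000000, coefficient = 1
x_1 = 0.1500, f(x_1) = 3.300000, coefficient = 4
x_2 = 0.3000, f(x_2) = 3.600000, coefficient = 2
x_3 = 0.4500, f(x_3) = 3.900000, coefficient = 4
x_4 = 0.6000, f(x_4) = 4.200000, coefficient = 2
x_5 = 0.7500, f(x_5) = 4.500000, coefficient = 4
x_6 = 0.9000, f(x_6) = 4.800000, coefficient = 2
x_7 = 1.0500, f(x_7) = 5.100000, coefficient = 4
x_8 = 1.2000, f(x_8) = 5.400000, coefficient = 2
x_9 = 1.3500, f(x_9) = 5.700000, coefficient = 4
x_10 = 1.5000, f(x_10) = 6.000000, coefficient = 1

I ≈ (0.150000/3) × 135.000000 = 6.750000
Exact value: 6.750000
Error: 0.000000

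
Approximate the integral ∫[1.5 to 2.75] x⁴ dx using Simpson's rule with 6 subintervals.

f(x) = x⁴
a = 1.5, b = 2.75, n = 6
h = (b - a)/n = 0.208333

Simpson's rule: (h/3)[f(x₀) + 4f(x₁) + 2f(x₂) + ... + f(xₙ)]

x_0 = 1.5000, f(x_0) = 5.062500, coefficient = 1
x_1 = 1.7083, f(x_1) = 8.517075, coefficient = 4
x_2 = 1.9167, f(x_2) = 13.495419, coefficient = 2
x_3 = 2.1250, f(x_3) = 20.390869, coefficient = 4
x_4 = 2.3333, f(x_4) = 29.641975, coefficient = 2
x_5 = 2.5417, f(x_5) = 41.732497, coefficient = 4
x_6 = 2.7500, f(x_6) = 57.191406, coefficient = 1

I ≈ (0.208333/3) × 431.090459 = 29.936837
Exact value: 29.936523
Error: 0.000314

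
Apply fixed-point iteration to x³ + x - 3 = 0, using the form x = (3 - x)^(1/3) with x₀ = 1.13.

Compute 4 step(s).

Equation: x³ + x - 3 = 0
Fixed-point form: x = (3 - x)^(1/3)
x₀ = 1.13

x_1 = g(1.130000) = 1.232009
x_2 = g(1.232009) = 1.209187
x_3 = g(1.209187) = 1.214367
x_4 = g(1.214367) = 1.213195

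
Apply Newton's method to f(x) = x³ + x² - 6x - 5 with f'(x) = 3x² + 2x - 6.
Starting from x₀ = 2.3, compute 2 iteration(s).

f(x) = x³ + x² - 6x - 5
f'(x) = 3x² + 2x - 6
x₀ = 2.3

Newton-Raphson formula: x_{n+1} = x_n - f(x_n)/f'(x_n)

Iteration 1:
  f(2.300000) = -1.343000
  f'(2.300000) = 14.470000
  x_1 = 2.300000 - (-1.343000)/14.470000 = 2.392813
Iteration 2:
  f(2.392813) = 0.068852
  f'(2.392813) = 15.962284
  x_2 = 2.392813 - 0.068852/15.962284 = 2.388499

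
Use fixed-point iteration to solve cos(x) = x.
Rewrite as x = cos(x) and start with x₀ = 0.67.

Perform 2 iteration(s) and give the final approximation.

Equation: cos(x) = x
Fixed-point form: x = cos(x)
x₀ = 0.67

x_1 = g(0.670000) = 0.783822
x_2 = g(0.783822) = 0.708221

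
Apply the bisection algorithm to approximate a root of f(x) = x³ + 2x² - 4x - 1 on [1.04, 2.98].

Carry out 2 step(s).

f(x) = x³ + 2x² - 4x - 1
Initial interval: [1.04, 2.98]

Iteration 1:
  c_1 = (1.040000 + 2.980000)/2 = 2.010000
  f(c_1) = f(2.010000) = 7.160801
  f(a) × f(c) < 0, new interval: [1.040000, 2.010000]
Iteration 2:
  c_2 = (1.040000 + 2.010000)/2 = 1.525000
  f(c_2) = f(1.525000) = 1.097828
  f(a) × f(c) < 0, new interval: [1.040000, 1.525000]

After 2 iteration(s), the approximation is c_2 = 1.525000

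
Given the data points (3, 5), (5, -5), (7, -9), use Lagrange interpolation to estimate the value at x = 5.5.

Lagrange interpolation formula:
P(x) = Σ yᵢ × Lᵢ(x)
where Lᵢ(x) = Π_{j≠i} (x - xⱼ)/(xᵢ - xⱼ)

L_0(5.5) = (5.5 - 5)/(3 - 5) × (5.5 - 7)/(3 - 7) = -0.093750
L_1(5.5) = (5.5 - 3)/(5 - 3) × (5.5 - 7)/(5 - 7) = 0.937500
L_2(5.5) = (5.5 - 3)/(7 - 3) × (5.5 - 5)/(7 - 5) = 0.156250

P(5.5) = 5×L_0(5.5) + (-5)×L_1(5.5) + (-9)×L_2(5.5)
P(5.5) = -6.562500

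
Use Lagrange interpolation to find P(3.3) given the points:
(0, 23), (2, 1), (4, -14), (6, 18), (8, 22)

Lagrange interpolation formula:
P(x) = Σ yᵢ × Lᵢ(x)
where Lᵢ(x) = Π_{j≠i} (x - xⱼ)/(xᵢ - xⱼ)

L_0(3.3) = (3.3 - 2)/(0 - 2) × (3.3 - 4)/(0 - 4) × (3.3 - 6)/(0 - 6) × (3.3 - 8)/(0 - 8) = -0.030073
L_1(3.3) = (3.3 - 0)/(2 - 0) × (3.3 - 4)/(2 - 4) × (3.3 - 6)/(2 - 6) × (3.3 - 8)/(2 - 8) = 0.305353
L_2(3.3) = (3.3 - 0)/(4 - 0) × (3.3 - 2)/(4 - 2) × (3.3 - 6)/(4 - 6) × (3.3 - 8)/(4 - 8) = 0.850627
L_3(3.3) = (3.3 - 0)/(6 - 0) × (3.3 - 2)/(6 - 2) × (3.3 - 4)/(6 - 4) × (3.3 - 8)/(6 - 8) = -0.147022
L_4(3.3) = (3.3 - 0)/(8 - 0) × (3.3 - 2)/(8 - 2) × (3.3 - 4)/(8 - 4) × (3.3 - 6)/(8 - 6) = 0.021115

P(3.3) = 23×L_0(3.3) + 1×L_1(3.3) + (-14)×L_2(3.3) + 18×L_3(3.3) + 22×L_4(3.3)
P(3.3) = -14.476957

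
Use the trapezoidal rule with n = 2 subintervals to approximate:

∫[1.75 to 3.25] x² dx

f(x) = x²
a = 1.75, b = 3.25, n = 2
h = (b - a)/n = 0.750000

Trapezoidal rule: (h/2)[f(x₀) + 2f(x₁) + 2f(x₂) + ... + f(xₙ)]

x_0 = 1.7500, f(x_0) = 3.062500, coefficient = 1
x_1 = 2.5000, f(x_1) = 6.250000, coefficient = 2
x_2 = 3.2500, f(x_2) = 10.562500, coefficient = 1

I ≈ (0.750000/2) × 26.125000 = 9.796875
Exact value: 9.656250
Error: 0.140625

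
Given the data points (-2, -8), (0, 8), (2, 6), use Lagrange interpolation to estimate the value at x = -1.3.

Lagrange interpolation formula:
P(x) = Σ yᵢ × Lᵢ(x)
where Lᵢ(x) = Π_{j≠i} (x - xⱼ)/(xᵢ - xⱼ)

L_0(-1.3) = (-1.3 - 0)/(-2 - 0) × (-1.3 - 2)/(-2 - 2) = 0.536250
L_1(-1.3) = (-1.3 - (-2))/(0 - (-2)) × (-1.3 - 2)/(0 - 2) = 0.577500
L_2(-1.3) = (-1.3 - (-2))/(2 - (-2)) × (-1.3 - 0)/(2 - 0) = -0.113750

P(-1.3) = (-8)×L_0(-1.3) + 8×L_1(-1.3) + 6×L_2(-1.3)
P(-1.3) = -0.352500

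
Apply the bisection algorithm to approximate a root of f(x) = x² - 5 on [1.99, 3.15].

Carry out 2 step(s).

f(x) = x² - 5
Initial interval: [1.99, 3.15]

Iteration 1:
  c_1 = (1.990000 + 3.150000)/2 = 2.570000
  f(c_1) = f(2.570000) = 1.604900
  f(a) × f(c) < 0, new interval: [1.990000, 2.570000]
Iteration 2:
  c_2 = (1.990000 + 2.570000)/2 = 2.280000
  f(c_2) = f(2.280000) = 0.198400
  f(a) × f(c) < 0, new interval: [1.990000, 2.280000]

After 2 iteration(s), the approximation is c_2 = 2.280000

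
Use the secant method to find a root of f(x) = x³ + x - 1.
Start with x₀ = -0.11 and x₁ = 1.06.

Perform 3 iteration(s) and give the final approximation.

f(x) = x³ + x - 1
x₀ = -0.11, x₁ = 1.06

Secant formula: x_{n+1} = x_n - f(x_n)(x_n - x_{n-1})/(f(x_n) - f(x_{n-1}))

Iteration 1:
  f(-0.110000) = -1.111331
  f(1.060000) = 1.251016
  x_2 = 1.060000 - 1.251016×(1.060000 - (-0.110000))/(1.251016 - (-1.111331))
       = 0.440409
Iteration 2:
  f(1.060000) = 1.251016
  f(0.440409) = -0.474169
  x_3 = 0.440409 - (-0.474169)×(0.440409 - 1.060000)/(-0.474169 - 1.251016)
       = 0.610704
Iteration 3:
  f(0.440409) = -0.474169
  f(0.610704) = -0.161527
  x_4 = 0.610704 - (-0.161527)×(0.610704 - 0.440409)/(-0.161527 - (-0.474169))
       = 0.698688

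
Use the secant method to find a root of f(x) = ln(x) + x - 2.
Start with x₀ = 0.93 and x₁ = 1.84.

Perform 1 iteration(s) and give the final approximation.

f(x) = ln(x) + x - 2
x₀ = 0.93, x₁ = 1.84

Secant formula: x_{n+1} = x_n - f(x_n)(x_n - x_{n-1})/(f(x_n) - f(x_{n-1}))

Iteration 1:
  f(0.930000) = -1.142571
  f(1.840000) = 0.449766
  x_2 = 1.840000 - 0.449766×(1.840000 - 0.930000)/(0.449766 - (-1.142571))
       = 1.582965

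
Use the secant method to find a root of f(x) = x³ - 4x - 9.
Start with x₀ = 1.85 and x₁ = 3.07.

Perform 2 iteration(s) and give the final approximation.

f(x) = x³ - 4x - 9
x₀ = 1.85, x₁ = 3.07

Secant formula: x_{n+1} = x_n - f(x_n)(x_n - x_{n-1})/(f(x_n) - f(x_{n-1}))

Iteration 1:
  f(1.850000) = -10.068375
  f(3.070000) = 7.654443
  x_2 = 3.070000 - 7.654443×(3.070000 - 1.850000)/(7.654443 - (-10.068375))
       = 2.543085
Iteration 2:
  f(3.070000) = 7.654443
  f(2.543085) = -2.725495
  x_3 = 2.543085 - (-2.725495)×(2.543085 - 3.070000)/(-2.725495 - 7.654443)
       = 2.681439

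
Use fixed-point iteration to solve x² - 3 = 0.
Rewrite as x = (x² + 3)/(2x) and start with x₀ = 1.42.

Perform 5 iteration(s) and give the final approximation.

Equation: x² - 3 = 0
Fixed-point form: x = (x² + 3)/(2x)
x₀ = 1.42

x_1 = g(1.420000) = 1.766338
x_2 = g(1.766338) = 1.732384
x_3 = g(1.732384) = 1.732051
x_4 = g(1.732051) = 1.732051
x_5 = g(1.732051) = 1.732051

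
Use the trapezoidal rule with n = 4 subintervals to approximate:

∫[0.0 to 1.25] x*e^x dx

f(x) = x*e^x
a = 0.0, b = 1.25, n = 4
h = (b - a)/n = 0.312500

Trapezoidal rule: (h/2)[f(x₀) + 2f(x₁) + 2f(x₂) + ... + f(xₙ)]

x_0 = 0.0000, f(x_0) = 0.000000, coefficient = 1
x_1 = 0.3125, f(x_1) = 0.427137, coefficient = 2
x_2 = 0.6250, f(x_2) = 1.167654, coefficient = 2
x_3 = 0.9375, f(x_3) = 2.393990, coefficient = 2
x_4 = 1.2500, f(x_4) = 4.362929, coefficient = 1

I ≈ (0.312500/2) × 12.340490 = 1.928202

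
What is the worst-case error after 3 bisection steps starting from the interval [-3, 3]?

Bisection error bound: |error| ≤ (b-a)/2^n
|error| ≤ (3 - (-3))/2^3 = 6/2^3
|error| ≤ 0.7500000000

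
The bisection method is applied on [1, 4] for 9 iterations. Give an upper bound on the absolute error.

Bisection error bound: |error| ≤ (b-a)/2^n
|error| ≤ (4 - 1)/2^9 = 3/2^9
|error| ≤ 0.0058593750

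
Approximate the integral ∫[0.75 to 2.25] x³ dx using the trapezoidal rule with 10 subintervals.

f(x) = x³
a = 0.75, b = 2.25, n = 10
h = (b - a)/n = 0.150000

Trapezoidal rule: (h/2)[f(x₀) + 2f(x₁) + 2f(x₂) + ... + f(xₙ)]

x_0 = 0.7500, f(x_0) = 0.421875, coefficient = 1
x_1 = 0.9000, f(x_1) = 0.729000, coefficient = 2
x_2 = 1.0500, f(x_2) = 1.157625, coefficient = 2
x_3 = 1.2000, f(x_3) = 1.728000, coefficient = 2
x_4 = 1.3500, f(x_4) = 2.460375, coefficient = 2
x_5 = 1.5000, f(x_5) = 3.375000, coefficient = 2
x_6 = 1.6500, f(x_6) = 4.492125, coefficient = 2
x_7 = 1.8000, f(x_7) = 5.832000, coefficient = 2
x_8 = 1.9500, f(x_8) = 7.414875, coefficient = 2
x_9 = 2.1000, f(x_9) = 9.261000, coefficient = 2
x_10 = 2.2500, f(x_10) = 11.390625, coefficient = 1

I ≈ (0.150000/2) × 84.712500 = 6.353437
Exact value: 6.328125
Error: 0.025312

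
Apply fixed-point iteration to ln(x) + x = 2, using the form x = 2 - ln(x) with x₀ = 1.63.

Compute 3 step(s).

Equation: ln(x) + x = 2
Fixed-point form: x = 2 - ln(x)
x₀ = 1.63

x_1 = g(1.630000) = 1.511420
x_2 = g(1.511420) = 1.586950
x_3 = g(1.586950) = 1.538186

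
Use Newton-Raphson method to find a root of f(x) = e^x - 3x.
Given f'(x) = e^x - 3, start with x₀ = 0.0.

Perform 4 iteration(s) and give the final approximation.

f(x) = e^x - 3x
f'(x) = e^x - 3
x₀ = 0.0

Newton-Raphson formula: x_{n+1} = x_n - f(x_n)/f'(x_n)

Iteration 1:
  f(0.000000) = 1.000000
  f'(0.000000) = -2.000000
  x_1 = 0.000000 - 1.000000/(-2.000000) = 0.500000
Iteration 2:
  f(0.500000) = 0.148721
  f'(0.500000) = -1.351279
  x_2 = 0.500000 - 0.148721/(-1.351279) = 0.610060
Iteration 3:
  f(0.610060) = 0.010362
  f'(0.610060) = -1.159459
  x_3 = 0.610060 - 0.010362/(-1.159459) = 0.618997
Iteration 4:
  f(0.618997) = 0.000074
  f'(0.618997) = -1.142936
  x_4 = 0.618997 - 0.000074/(-1.142936) = 0.619061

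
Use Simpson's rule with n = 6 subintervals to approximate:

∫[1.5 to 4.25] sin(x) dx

f(x) = sin(x)
a = 1.5, b = 4.25, n = 6
h = (b - a)/n = 0.458333

Simpson's rule: (h/3)[f(x₀) + 4f(x₁) + 2f(x₂) + ... + f(xₙ)]

x_0 = 1.5000, f(x_0) = 0.997495, coefficient = 1
x_1 = 1.9583, f(x_1) = 0.925843, coefficient = 4
x_2 = 2.4167, f(x_2) = 0.663080, coefficient = 2
x_3 = 2.8750, f(x_3) = 0.263446, coefficient = 4
x_4 = 3.3333, f(x_4) = -0.190568, coefficient = 2
x_5 = 3.7917, f(x_5) = -0.605245, coefficient = 4
x_6 = 4.2500, f(x_6) = -0.894989, coefficient = 1

I ≈ (0.458333/3) × 3.383703 = 0.516955
Exact value: 0.516825
Error: 0.000130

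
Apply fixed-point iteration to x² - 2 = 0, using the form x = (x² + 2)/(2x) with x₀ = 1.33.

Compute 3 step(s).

Equation: x² - 2 = 0
Fixed-point form: x = (x² + 2)/(2x)
x₀ = 1.33

x_1 = g(1.330000) = 1.416880
x_2 = g(1.416880) = 1.414216
x_3 = g(1.414216) = 1.414214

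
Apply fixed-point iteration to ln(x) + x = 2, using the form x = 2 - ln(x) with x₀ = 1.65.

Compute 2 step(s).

Equation: ln(x) + x = 2
Fixed-point form: x = 2 - ln(x)
x₀ = 1.65

x_1 = g(1.650000) = 1.499225
x_2 = g(1.499225) = 1.595052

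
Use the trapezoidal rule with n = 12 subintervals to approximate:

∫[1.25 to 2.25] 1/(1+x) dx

f(x) = 1/(1+x)
a = 1.25, b = 2.25, n = 12
h = (b - a)/n = 0.083333

Trapezoidal rule: (h/2)[f(x₀) + 2f(x₁) + 2f(x₂) + ... + f(xₙ)]

x_0 = 1.2500, f(x_0) = 0.444444, coefficient = 1
x_1 = 1.3333, f(x_1) = 0.428571, coefficient = 2
x_2 = 1.4167, f(x_2) = 0.413793, coefficient = 2
x_3 = 1.5000, f(x_3) = 0.400000, coefficient = 2
x_4 = 1.5833, f(x_4) = 0.387097, coefficient = 2
x_5 = 1.6667, f(x_5) = 0.375000, coefficient = 2
x_6 = 1.7500, f(x_6) = 0.363636, coefficient = 2
x_7 = 1.8333, f(x_7) = 0.352941, coefficient = 2
x_8 = 1.9167, f(x_8) = 0.342857, coefficient = 2
x_9 = 2.0000, f(x_9) = 0.333333, coefficient = 2
x_10 = 2.0833, f(x_10) = 0.324324, coefficient = 2
x_11 = 2.1667, f(x_11) = 0.315789, coefficient = 2
x_12 = 2.2500, f(x_12) = 0.307692, coefficient = 1

I ≈ (0.083333/2) × 8.826823 = 0.367784
Exact value: 0.367725
Error: 0.000060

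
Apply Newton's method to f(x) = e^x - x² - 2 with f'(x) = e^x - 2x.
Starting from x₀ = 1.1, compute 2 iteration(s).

f(x) = e^x - x² - 2
f'(x) = e^x - 2x
x₀ = 1.1

Newton-Raphson formula: x_{n+1} = x_n - f(x_n)/f'(x_n)

Iteration 1:
  f(1.100000) = -0.205834
  f'(1.100000) = 0.804166
  x_1 = 1.100000 - (-0.205834)/0.804166 = 1.355960
Iteration 2:
  f(1.355960) = 0.041856
  f'(1.355960) = 1.168564
  x_2 = 1.355960 - 0.041856/1.168564 = 1.320141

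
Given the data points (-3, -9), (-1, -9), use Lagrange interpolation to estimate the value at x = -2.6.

Lagrange interpolation formula:
P(x) = Σ yᵢ × Lᵢ(x)
where Lᵢ(x) = Π_{j≠i} (x - xⱼ)/(xᵢ - xⱼ)

L_0(-2.6) = (-2.6 - (-1))/(-3 - (-1)) = 0.800000
L_1(-2.6) = (-2.6 - (-3))/(-1 - (-3)) = 0.200000

P(-2.6) = (-9)×L_0(-2.6) + (-9)×L_1(-2.6)
P(-2.6) = -9.000000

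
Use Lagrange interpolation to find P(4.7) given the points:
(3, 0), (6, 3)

Lagrange interpolation formula:
P(x) = Σ yᵢ × Lᵢ(x)
where Lᵢ(x) = Π_{j≠i} (x - xⱼ)/(xᵢ - xⱼ)

L_0(4.7) = (4.7 - 6)/(3 - 6) = 0.433333
L_1(4.7) = (4.7 - 3)/(6 - 3) = 0.566667

P(4.7) = 0×L_0(4.7) + 3×L_1(4.7)
P(4.7) = 1.700000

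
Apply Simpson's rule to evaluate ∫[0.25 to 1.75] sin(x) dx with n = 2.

f(x) = sin(x)
a = 0.25, b = 1.75, n = 2
h = (b - a)/n = 0.750000

Simpson's rule: (h/3)[f(x₀) + 4f(x₁) + 2f(x₂) + ... + f(xₙ)]

x_0 = 0.2500, f(x_0) = 0.247404, coefficient = 1
x_1 = 1.0000, f(x_1) = 0.841471, coefficient = 4
x_2 = 1.7500, f(x_2) = 0.983986, coefficient = 1

I ≈ (0.750000/3) × 4.597274 = 1.149318
Exact value: 1.147158
Error: 0.002160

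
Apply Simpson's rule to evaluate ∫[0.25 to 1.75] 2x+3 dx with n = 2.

f(x) = 2x+3
a = 0.25, b = 1.75, n = 2
h = (b - a)/n = 0.750000

Simpson's rule: (h/3)[f(x₀) + 4f(x₁) + 2f(x₂) + ... + f(xₙ)]

x_0 = 0.2500, f(x_0) = 3.500000, coefficient = 1
x_1 = 1.0000, f(x_1) = 5.000000, coefficient = 4
x_2 = 1.7500, f(x_2) = 6.500000, coefficient = 1

I ≈ (0.750000/3) × 30.000000 = 7.500000
Exact value: 7.500000
Error: 0.000000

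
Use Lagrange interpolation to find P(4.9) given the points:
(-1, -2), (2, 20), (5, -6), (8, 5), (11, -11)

Lagrange interpolation formula:
P(x) = Σ yᵢ × Lᵢ(x)
where Lᵢ(x) = Π_{j≠i} (x - xⱼ)/(xᵢ - xⱼ)

L_0(4.9) = (4.9 - 2)/(-1 - 2) × (4.9 - 5)/(-1 - 5) × (4.9 - 8)/(-1 - 8) × (4.9 - 11)/(-1 - 11) = -0.002821
L_1(4.9) = (4.9 - (-1))/(2 - (-1)) × (4.9 - 5)/(2 - 5) × (4.9 - 8)/(2 - 8) × (4.9 - 11)/(2 - 11) = 0.022957
L_2(4.9) = (4.9 - (-1))/(5 - (-1)) × (4.9 - 2)/(5 - 2) × (4.9 - 8)/(5 - 8) × (4.9 - 11)/(5 - 11) = 0.998611
L_3(4.9) = (4.9 - (-1))/(8 - (-1)) × (4.9 - 2)/(8 - 2) × (4.9 - 5)/(8 - 5) × (4.9 - 11)/(8 - 11) = -0.021476
L_4(4.9) = (4.9 - (-1))/(11 - (-1)) × (4.9 - 2)/(11 - 2) × (4.9 - 5)/(11 - 5) × (4.9 - 8)/(11 - 8) = 0.002728

P(4.9) = (-2)×L_0(4.9) + 20×L_1(4.9) + (-6)×L_2(4.9) + 5×L_3(4.9) + (-11)×L_4(4.9)
P(4.9) = -5.664285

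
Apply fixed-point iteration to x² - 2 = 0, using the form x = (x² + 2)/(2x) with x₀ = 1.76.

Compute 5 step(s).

Equation: x² - 2 = 0
Fixed-point form: x = (x² + 2)/(2x)
x₀ = 1.76

x_1 = g(1.760000) = 1.448182
x_2 = g(1.448182) = 1.414612
x_3 = g(1.414612) = 1.414214
x_4 = g(1.414214) = 1.414214
x_5 = g(1.414214) = 1.414214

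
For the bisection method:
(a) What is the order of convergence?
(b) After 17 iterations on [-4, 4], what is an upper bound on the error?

(a) Bisection has linear (order 1) convergence; the error is halved each step.

(b) Error bound = (b-a)/2^n = (4 - (-4))/2^{17}
    = 8/2^{17}

(a) 1 (linear); (b) error ≤ 6.10e-05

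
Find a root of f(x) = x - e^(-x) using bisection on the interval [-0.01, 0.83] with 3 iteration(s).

f(x) = x - e^(-x)
Initial interval: [-0.01, 0.83]

Iteration 1:
  c_1 = (-0.010000 + 0.830000)/2 = 0.410000
  f(c_1) = f(0.410000) = -0.253650
  f(a) × f(c) ≥ 0, new interval: [0.410000, 0.830000]
Iteration 2:
  c_2 = (0.410000 + 0.830000)/2 = 0.620000
  f(c_2) = f(0.620000) = 0.082056
  f(a) × f(c) < 0, new interval: [0.410000, 0.620000]
Iteration 3:
  c_3 = (0.410000 + 0.620000)/2 = 0.515000
  f(c_3) = f(0.515000) = -0.082501
  f(a) × f(c) ≥ 0, new interval: [0.515000, 0.620000]

After 3 iteration(s), the approximation is c_3 = 0.515000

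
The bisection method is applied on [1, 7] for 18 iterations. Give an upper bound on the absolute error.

Bisection error bound: |error| ≤ (b-a)/2^n
|error| ≤ (7 - 1)/2^18 = 6/2^18
|error| ≤ 0.0000228882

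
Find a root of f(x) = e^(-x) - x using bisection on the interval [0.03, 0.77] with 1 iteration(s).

f(x) = e^(-x) - x
Initial interval: [0.03, 0.77]

Iteration 1:
  c_1 = (0.030000 + 0.770000)/2 = 0.400000
  f(c_1) = f(0.400000) = 0.270320
  f(a) × f(c) ≥ 0, new interval: [0.400000, 0.770000]

After 1 iteration(s), the approximation is c_1 = 0.400000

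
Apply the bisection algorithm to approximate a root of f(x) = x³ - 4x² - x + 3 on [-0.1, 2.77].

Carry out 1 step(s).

f(x) = x³ - 4x² - x + 3
Initial interval: [-0.1, 2.77]

Iteration 1:
  c_1 = (-0.100000 + 2.770000)/2 = 1.335000
  f(c_1) = f(1.335000) = -3.084630
  f(a) × f(c) < 0, new interval: [-0.100000, 1.335000]

After 1 iteration(s), the approximation is c_1 = 1.335000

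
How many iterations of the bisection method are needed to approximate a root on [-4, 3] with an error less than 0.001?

We need (b-a)/2^n ≤ 0.001
(3 - (-4))/2^n ≤ 0.001
7/2^n ≤ 0.001
2^n ≥ 7000
n ≥ log₂(7000) = 12.77
n ≥ 13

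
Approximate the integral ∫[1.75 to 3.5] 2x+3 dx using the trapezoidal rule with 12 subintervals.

f(x) = 2x+3
a = 1.75, b = 3.5, n = 12
h = (b - a)/n = 0.145833

Trapezoidal rule: (h/2)[f(x₀) + 2f(x₁) + 2f(x₂) + ... + f(xₙ)]

x_0 = 1.7500, f(x_0) = 6.500000, coefficient = 1
x_1 = 1.8958, f(x_1) = 6.791667, coefficient = 2
x_2 = 2.0417, f(x_2) = 7.083333, coefficient = 2
x_3 = 2.1875, f(x_3) = 7.375000, coefficient = 2
x_4 = 2.3333, f(x_4) = 7.666667, coefficient = 2
x_5 = 2.4792, f(x_5) = 7.958333, coefficient = 2
x_6 = 2.6250, f(x_6) = 8.250000, coefficient = 2
x_7 = 2.7708, f(x_7) = 8.541667, coefficient = 2
x_8 = 2.9167, f(x_8) = 8.833333, coefficient = 2
x_9 = 3.0625, f(x_9) = 9.125000, coefficient = 2
x_10 = 3.2083, f(x_10) = 9.416667, coefficient = 2
x_11 = 3.3542, f(x_11) = 9.708333, coefficient = 2
x_12 = 3.5000, f(x_12) = 10.000000, coefficient = 1

I ≈ (0.145833/2) × 198.000000 = 14.437500
Exact value: 14.437500
Error: 0.000000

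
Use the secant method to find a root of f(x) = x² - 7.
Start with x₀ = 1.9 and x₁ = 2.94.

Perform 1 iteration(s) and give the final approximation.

f(x) = x² - 7
x₀ = 1.9, x₁ = 2.94

Secant formula: x_{n+1} = x_n - f(x_n)(x_n - x_{n-1})/(f(x_n) - f(x_{n-1}))

Iteration 1:
  f(1.900000) = -3.390000
  f(2.940000) = 1.643600
  x_2 = 2.940000 - 1.643600×(2.940000 - 1.900000)/(1.643600 - (-3.390000))
       = 2.600413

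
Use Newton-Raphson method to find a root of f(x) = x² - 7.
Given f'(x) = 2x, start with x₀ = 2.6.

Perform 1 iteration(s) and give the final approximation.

f(x) = x² - 7
f'(x) = 2x
x₀ = 2.6

Newton-Raphson formula: x_{n+1} = x_n - f(x_n)/f'(x_n)

Iteration 1:
  f(2.600000) = -0.240000
  f'(2.600000) = 5.200000
  x_1 = 2.600000 - (-0.240000)/5.200000 = 2.646154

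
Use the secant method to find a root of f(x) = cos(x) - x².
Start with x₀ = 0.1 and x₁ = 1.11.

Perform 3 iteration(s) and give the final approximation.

f(x) = cos(x) - x²
x₀ = 0.1, x₁ = 1.11

Secant formula: x_{n+1} = x_n - f(x_n)(x_n - x_{n-1})/(f(x_n) - f(x_{n-1}))

Iteration 1:
  f(0.100000) = 0.985004
  f(1.110000) = -0.787438
  x_2 = 1.110000 - (-0.787438)×(1.110000 - 0.100000)/(-0.787438 - 0.985004)
       = 0.661290
Iteration 2:
  f(1.110000) = -0.787438
  f(0.661290) = 0.351896
  x_3 = 0.661290 - 0.351896×(0.661290 - 1.110000)/(0.351896 - (-0.787438))
       = 0.799879
Iteration 3:
  f(0.661290) = 0.351896
  f(0.799879) = 0.056987
  x_4 = 0.799879 - 0.056987×(0.799879 - 0.661290)/(0.056987 - 0.351896)
       = 0.826659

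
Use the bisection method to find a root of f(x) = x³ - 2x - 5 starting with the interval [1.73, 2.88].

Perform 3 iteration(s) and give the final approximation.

f(x) = x³ - 2x - 5
Initial interval: [1.73, 2.88]

Iteration 1:
  c_1 = (1.730000 + 2.880000)/2 = 2.305000
  f(c_1) = f(2.305000) = 2.636523
  f(a) × f(c) < 0, new interval: [1.730000, 2.305000]
Iteration 2:
  c_2 = (1.730000 + 2.305000)/2 = 2.017500
  f(c_2) = f(2.017500) = -0.823157
  f(a) × f(c) ≥ 0, new interval: [2.017500, 2.305000]
Iteration 3:
  c_3 = (2.017500 + 2.305000)/2 = 2.161250
  f(c_3) = f(2.161250) = 0.772702
  f(a) × f(c) < 0, new interval: [2.017500, 2.161250]

After 3 iteration(s), the approximation is c_3 = 2.161250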